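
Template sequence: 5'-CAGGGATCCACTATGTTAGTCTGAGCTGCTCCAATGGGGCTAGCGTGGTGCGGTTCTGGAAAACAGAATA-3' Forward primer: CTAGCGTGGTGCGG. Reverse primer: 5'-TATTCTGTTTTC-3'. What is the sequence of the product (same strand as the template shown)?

5'-CTAGCGTGGTGCGGTTCTGGAAAACAGAATA-3'

Forward primer CTAGCGTGGTGCGG is found on the top strand at positions 40–53.
Reverse complement of the reverse primer: GAAAACAGAATA. This occurs on the top strand at positions 59–70.
The product is the template from position 40 through 70 (31 bp).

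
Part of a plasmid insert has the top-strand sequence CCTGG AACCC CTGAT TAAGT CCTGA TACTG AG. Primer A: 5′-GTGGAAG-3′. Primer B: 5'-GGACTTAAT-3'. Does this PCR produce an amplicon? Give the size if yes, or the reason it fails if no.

No product — primer A has no binding site in the template.

Primer A (GTGGAAG) does not match the top strand, and its reverse complement CTTCCAC does not match either.
With no annealing site for primer A, no amplification occurs.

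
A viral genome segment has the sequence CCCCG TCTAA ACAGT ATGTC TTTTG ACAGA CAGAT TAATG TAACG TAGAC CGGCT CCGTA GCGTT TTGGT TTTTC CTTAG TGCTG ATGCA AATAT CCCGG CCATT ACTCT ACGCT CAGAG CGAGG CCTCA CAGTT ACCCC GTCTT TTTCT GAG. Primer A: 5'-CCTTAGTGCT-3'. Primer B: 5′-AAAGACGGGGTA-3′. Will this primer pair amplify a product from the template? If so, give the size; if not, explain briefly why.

Primer A (CCTTAGTGCT) matches the top strand at positions 75–84; it acts as a forward primer.
Primer B's reverse complement is TACCCCGTCTTT, matching the top strand at positions 135–146; it acts as a reverse primer.
The 3' ends face each other across positions 75–146, giving a 72 bp product.

Yes — a 72 bp product.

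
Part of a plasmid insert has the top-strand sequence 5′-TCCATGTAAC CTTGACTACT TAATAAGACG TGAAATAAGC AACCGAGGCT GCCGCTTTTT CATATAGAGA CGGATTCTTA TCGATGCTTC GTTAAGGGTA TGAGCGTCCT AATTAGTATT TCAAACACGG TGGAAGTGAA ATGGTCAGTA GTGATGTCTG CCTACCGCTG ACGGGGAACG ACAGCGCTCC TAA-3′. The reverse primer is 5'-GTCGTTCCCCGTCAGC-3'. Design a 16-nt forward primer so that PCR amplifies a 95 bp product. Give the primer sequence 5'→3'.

5'-TTCGTTAAGGGTATGA-3'

The reverse primer's reverse complement GCTGACGGGGAACGAC matches the template at positions 167–182, so the product ends at position 182.
A 95 bp product then starts at position 182 − 95 + 1 = 88.
The forward primer is identical to the top strand there: TTCGTTAAGGGTATGA.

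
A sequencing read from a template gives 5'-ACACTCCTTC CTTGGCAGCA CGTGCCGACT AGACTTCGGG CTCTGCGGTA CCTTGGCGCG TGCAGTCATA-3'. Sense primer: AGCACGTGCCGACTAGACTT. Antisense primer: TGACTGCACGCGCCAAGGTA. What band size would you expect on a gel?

Forward primer AGCACGTGCCGACTAGACTT is found on the top strand at positions 17–36.
Taking the reverse complement of TGACTGCACGCGCCAAGGTA gives TACCTTGGCGCGTGCAGTCA, found at positions 49–68 on the template; the primer anneals here to the top strand with its 3' end pointing upstream.
The product runs from position 17 to position 68, so its length is 68 − 17 + 1 = 52 bp.

52 bp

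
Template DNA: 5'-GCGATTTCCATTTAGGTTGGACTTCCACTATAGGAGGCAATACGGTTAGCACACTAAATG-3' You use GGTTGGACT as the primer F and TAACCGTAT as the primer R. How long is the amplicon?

The forward primer matches the template at positions 15–23.
The reverse primer's reverse complement is ATACGGTTA, which matches the template at positions 40–48.
The product runs from position 15 to position 48, so its length is 48 − 15 + 1 = 34 bp.

34 bp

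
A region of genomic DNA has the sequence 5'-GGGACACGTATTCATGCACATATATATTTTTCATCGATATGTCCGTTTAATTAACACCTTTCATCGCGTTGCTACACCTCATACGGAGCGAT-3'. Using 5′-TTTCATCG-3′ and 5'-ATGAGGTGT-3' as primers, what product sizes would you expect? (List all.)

54 bp, 24 bp

The forward primer TTTCATCG matches the top strand at positions 29–36, 59–66.
The reverse primer's reverse complement is ACACCTCAT, matching at positions 74–82.
Each forward site pairs with the reverse site to give a product ending at position 82: sizes 54, 24 bp.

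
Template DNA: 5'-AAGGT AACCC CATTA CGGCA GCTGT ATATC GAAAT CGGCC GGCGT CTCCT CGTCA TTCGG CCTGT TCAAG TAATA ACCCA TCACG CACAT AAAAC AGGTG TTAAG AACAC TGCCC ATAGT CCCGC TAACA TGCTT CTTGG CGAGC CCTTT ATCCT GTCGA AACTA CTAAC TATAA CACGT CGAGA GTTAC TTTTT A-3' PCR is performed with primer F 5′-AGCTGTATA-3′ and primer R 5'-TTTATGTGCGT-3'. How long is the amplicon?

74 bp

The forward primer matches the template at positions 20–28.
The reverse primer's reverse complement is ACGCACATAAA, which matches the template at positions 83–93.
The product runs from position 20 to position 93, so its length is 93 − 20 + 1 = 74 bp.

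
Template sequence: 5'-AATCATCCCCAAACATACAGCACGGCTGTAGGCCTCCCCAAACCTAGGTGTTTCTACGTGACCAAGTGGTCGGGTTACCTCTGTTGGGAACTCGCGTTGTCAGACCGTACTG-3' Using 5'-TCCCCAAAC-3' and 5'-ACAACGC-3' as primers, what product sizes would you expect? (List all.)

The forward primer TCCCCAAAC matches the top strand at positions 6–14, 35–43.
The reverse primer's reverse complement is GCGTTGT, matching at positions 94–100.
Each forward site pairs with the reverse site to give a product ending at position 100: sizes 95, 66 bp.

95 bp, 66 bp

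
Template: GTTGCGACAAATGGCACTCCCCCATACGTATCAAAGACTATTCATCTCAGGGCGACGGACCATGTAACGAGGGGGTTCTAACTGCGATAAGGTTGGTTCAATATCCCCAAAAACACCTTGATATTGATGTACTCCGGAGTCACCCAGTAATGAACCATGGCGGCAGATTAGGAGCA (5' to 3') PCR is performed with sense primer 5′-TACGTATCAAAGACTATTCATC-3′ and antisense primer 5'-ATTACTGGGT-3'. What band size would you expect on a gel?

The forward primer matches the template at positions 25–46.
Taking the reverse complement of ATTACTGGGT gives ACCCAGTAAT, found at positions 142–151 on the template; the primer anneals here to the top strand with its 3' end pointing upstream.
The product runs from position 25 to position 151, so its length is 151 − 25 + 1 = 127 bp.

127 bp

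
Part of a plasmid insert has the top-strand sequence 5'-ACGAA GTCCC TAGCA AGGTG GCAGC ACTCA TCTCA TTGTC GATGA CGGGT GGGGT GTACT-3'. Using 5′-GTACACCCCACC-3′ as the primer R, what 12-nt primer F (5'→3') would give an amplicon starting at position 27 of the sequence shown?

The reverse primer's reverse complement GGTGGGGTGTAC matches the template at positions 48–59; the product starts at position 27.
The forward primer is identical to the top strand over positions 27–38: CTCATCTCATTG.

5'-CTCATCTCATTG-3'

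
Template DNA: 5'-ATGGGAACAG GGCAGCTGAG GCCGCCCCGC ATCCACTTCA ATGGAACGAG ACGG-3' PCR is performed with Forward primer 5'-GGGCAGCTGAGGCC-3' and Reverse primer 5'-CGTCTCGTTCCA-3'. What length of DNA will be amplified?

Forward primer GGGCAGCTGAGGCC is found on the top strand at positions 10–23.
Taking the reverse complement of CGTCTCGTTCCA gives TGGAACGAGACG, found at positions 42–53 on the template; the primer anneals here to the top strand with its 3' end pointing upstream.
The product runs from position 10 to position 53, so its length is 53 − 10 + 1 = 44 bp.

44 bp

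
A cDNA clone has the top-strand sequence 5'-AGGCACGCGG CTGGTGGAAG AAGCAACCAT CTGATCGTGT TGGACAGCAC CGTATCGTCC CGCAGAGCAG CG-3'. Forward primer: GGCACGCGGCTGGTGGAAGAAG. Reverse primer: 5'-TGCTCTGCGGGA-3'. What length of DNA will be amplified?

The forward primer matches the template at positions 2–23.
Taking the reverse complement of TGCTCTGCGGGA gives TCCCGCAGAGCA, found at positions 58–69 on the template; the primer anneals here to the top strand with its 3' end pointing upstream.
Amplicon spans positions 2–69: 68 bp.

68 bp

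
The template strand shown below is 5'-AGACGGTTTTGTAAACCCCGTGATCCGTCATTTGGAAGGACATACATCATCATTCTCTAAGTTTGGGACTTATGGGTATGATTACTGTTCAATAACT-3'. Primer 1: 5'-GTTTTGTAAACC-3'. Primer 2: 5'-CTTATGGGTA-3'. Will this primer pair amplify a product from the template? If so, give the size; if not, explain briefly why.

Primer 1 (GTTTTGTAAACC) matches the top strand at positions 6–17 (3' end points downstream).
Primer 2 (CTTATGGGTA) also matches the top strand directly, at positions 69–78 — its reverse complement TACCCATAAG is not present.
Both primers anneal to the bottom strand with 3' ends pointing the same way, so neither can prime synthesis back toward the other.

No product — both primers anneal to the same strand and extend in the same direction.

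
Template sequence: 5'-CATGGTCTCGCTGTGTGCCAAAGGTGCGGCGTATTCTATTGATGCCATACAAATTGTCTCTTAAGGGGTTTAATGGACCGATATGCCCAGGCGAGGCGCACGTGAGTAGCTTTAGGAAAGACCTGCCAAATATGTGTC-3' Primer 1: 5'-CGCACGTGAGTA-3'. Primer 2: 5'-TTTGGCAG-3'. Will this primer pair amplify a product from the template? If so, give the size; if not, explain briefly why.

Primer 1 (CGCACGTGAGTA) matches the top strand at positions 97–108; it acts as a forward primer.
Primer 2's reverse complement is CTGCCAAA, matching the top strand at positions 123–130; it acts as a reverse primer.
The 3' ends face each other across positions 97–130, giving a 34 bp product.

Yes — a 34 bp product.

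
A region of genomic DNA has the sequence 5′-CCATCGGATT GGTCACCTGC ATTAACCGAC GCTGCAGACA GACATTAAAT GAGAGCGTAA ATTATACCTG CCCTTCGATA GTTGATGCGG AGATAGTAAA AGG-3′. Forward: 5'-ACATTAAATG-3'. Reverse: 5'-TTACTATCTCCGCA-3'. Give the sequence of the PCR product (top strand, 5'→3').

5'-ACATTAAATGAGAGCGTAAATTATACCTGCCCTTCGATAGTTGATGCGGAGATAGTAA-3'

Forward primer ACATTAAATG is found on the top strand at positions 42–51.
Reverse complement of the reverse primer: TGCGGAGATAGTAA. This occurs on the top strand at positions 86–99.
The product is the template from position 42 through 99 (58 bp).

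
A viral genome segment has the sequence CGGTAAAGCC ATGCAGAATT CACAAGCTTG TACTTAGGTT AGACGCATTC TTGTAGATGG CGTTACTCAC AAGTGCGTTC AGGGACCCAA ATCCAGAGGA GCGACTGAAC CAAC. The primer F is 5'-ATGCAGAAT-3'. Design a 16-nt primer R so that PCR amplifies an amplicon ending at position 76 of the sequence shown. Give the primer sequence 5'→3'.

5'-GCACTTGTGAGTAACG-3'

The forward primer binds at positions 11–19; the product's 3' end on the top strand is position 76.
The reverse primer anneals to the top strand over positions 61–76, i.e. to CGTTACTCACAAGTGC.
Its sequence written 5'→3' is the reverse complement: GCACTTGTGAGTAACG.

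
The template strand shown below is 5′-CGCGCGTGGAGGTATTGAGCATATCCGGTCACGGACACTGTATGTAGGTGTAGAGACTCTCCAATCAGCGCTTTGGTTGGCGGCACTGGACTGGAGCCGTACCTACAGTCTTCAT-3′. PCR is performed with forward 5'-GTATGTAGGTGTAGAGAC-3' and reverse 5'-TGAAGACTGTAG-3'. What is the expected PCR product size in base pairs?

75 bp

Forward primer GTATGTAGGTGTAGAGAC is found on the top strand at positions 40–57.
Reverse complement of the reverse primer: CTACAGTCTTCA. This occurs on the top strand at positions 103–114.
Product length = (reverse-primer end) − (forward-primer start) + 1 = 114 − 40 + 1 = 75 bp.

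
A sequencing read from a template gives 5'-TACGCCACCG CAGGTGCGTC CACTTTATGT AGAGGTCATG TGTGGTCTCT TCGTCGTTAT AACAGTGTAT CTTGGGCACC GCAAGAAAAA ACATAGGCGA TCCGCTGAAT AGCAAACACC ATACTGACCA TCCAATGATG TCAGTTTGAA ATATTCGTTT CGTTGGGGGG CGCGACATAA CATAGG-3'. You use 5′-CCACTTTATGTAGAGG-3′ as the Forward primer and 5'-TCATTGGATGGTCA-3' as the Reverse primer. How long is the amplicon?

Scanning the template, CCACTTTATGTAGAGG occurs at positions 20–35; this primer anneals to the bottom strand there with its 3' end pointing downstream.
Reverse complement of the reverse primer: TGACCATCCAATGA. This occurs on the top strand at positions 125–138.
The product runs from position 20 to position 138, so its length is 138 − 20 + 1 = 119 bp.

119 bp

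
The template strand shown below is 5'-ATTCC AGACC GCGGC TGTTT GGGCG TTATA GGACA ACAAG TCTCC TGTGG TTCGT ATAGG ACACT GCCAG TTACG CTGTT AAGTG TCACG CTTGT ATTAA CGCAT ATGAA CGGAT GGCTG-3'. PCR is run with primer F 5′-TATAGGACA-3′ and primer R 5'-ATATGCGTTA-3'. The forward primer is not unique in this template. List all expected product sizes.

The forward primer TATAGGACA matches the top strand at positions 27–35, 55–63.
The reverse primer's reverse complement is TAACGCATAT, matching at positions 98–107.
Each forward site pairs with the reverse site to give a product ending at position 107: sizes 81, 53 bp.

81 bp, 53 bp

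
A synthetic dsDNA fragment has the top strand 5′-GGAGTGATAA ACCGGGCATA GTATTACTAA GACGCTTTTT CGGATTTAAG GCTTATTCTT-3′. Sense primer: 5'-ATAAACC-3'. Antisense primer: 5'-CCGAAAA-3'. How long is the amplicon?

37 bp

Scanning the template, ATAAACC occurs at positions 7–13; this primer anneals to the bottom strand there with its 3' end pointing downstream.
Taking the reverse complement of CCGAAAA gives TTTTCGG, found at positions 37–43 on the template; the primer anneals here to the top strand with its 3' end pointing upstream.
Amplicon spans positions 7–43: 37 bp.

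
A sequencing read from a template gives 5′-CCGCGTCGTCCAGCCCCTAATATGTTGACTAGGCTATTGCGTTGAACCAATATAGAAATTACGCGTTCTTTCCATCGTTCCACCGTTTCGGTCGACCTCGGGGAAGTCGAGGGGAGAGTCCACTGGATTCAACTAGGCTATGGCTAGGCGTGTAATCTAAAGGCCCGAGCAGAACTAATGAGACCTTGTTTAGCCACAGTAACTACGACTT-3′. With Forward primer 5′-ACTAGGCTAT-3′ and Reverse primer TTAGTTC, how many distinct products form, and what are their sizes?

The forward primer ACTAGGCTAT matches the top strand at positions 28–37, 132–141.
The reverse primer's reverse complement is GAACTAA, matching at positions 172–178.
Each forward site pairs with the reverse site to give a product ending at position 178: sizes 151, 47 bp.

Two products: 151 bp, 47 bp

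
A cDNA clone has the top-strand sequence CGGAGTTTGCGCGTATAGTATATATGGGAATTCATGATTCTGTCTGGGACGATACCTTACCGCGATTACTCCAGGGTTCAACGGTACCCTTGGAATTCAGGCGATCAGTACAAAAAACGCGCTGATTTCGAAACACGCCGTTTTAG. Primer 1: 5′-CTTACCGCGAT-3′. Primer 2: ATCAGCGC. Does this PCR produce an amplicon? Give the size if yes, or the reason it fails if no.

Yes — a 71 bp product.

Primer 1 (CTTACCGCGAT) matches the top strand at positions 56–66; it acts as a forward primer.
Primer 2's reverse complement is GCGCTGAT, matching the top strand at positions 119–126; it acts as a reverse primer.
The 3' ends face each other across positions 56–126, giving a 71 bp product.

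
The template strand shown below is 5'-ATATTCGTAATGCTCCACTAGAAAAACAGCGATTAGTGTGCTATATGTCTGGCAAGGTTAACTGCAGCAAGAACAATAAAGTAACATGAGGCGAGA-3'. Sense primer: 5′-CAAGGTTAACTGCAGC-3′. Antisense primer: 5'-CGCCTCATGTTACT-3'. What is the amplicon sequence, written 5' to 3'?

Forward primer CAAGGTTAACTGCAGC is found on the top strand at positions 53–68.
Reverse complement of the reverse primer: AGTAACATGAGGCG. This occurs on the top strand at positions 80–93.
The product is the template from position 53 through 93 (41 bp).

5'-CAAGGTTAACTGCAGCAAGAACAATAAAGTAACATGAGGCG-3'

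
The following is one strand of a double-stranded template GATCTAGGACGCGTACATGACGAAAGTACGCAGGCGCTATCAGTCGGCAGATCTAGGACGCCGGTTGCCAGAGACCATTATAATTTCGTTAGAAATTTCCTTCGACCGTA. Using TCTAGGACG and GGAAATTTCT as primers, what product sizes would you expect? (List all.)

98 bp, 49 bp

The forward primer TCTAGGACG matches the top strand at positions 3–11, 52–60.
The reverse primer's reverse complement is AGAAATTTCC, matching at positions 91–100.
Each forward site pairs with the reverse site to give a product ending at position 100: sizes 98, 49 bp.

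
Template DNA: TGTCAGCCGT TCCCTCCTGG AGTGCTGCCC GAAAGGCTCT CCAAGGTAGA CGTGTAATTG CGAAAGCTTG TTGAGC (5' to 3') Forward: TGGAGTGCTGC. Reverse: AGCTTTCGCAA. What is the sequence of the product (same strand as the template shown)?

Scanning the template, TGGAGTGCTGC occurs at positions 18–28; this primer anneals to the bottom strand there with its 3' end pointing downstream.
Reverse complement of the reverse primer: TTGCGAAAGCT. This occurs on the top strand at positions 58–68.
The product is the template from position 18 through 68 (51 bp).

5'-TGGAGTGCTGCCCGAAAGGCTCTCCAAGGTAGACGTGTAATTGCGAAAGCT-3'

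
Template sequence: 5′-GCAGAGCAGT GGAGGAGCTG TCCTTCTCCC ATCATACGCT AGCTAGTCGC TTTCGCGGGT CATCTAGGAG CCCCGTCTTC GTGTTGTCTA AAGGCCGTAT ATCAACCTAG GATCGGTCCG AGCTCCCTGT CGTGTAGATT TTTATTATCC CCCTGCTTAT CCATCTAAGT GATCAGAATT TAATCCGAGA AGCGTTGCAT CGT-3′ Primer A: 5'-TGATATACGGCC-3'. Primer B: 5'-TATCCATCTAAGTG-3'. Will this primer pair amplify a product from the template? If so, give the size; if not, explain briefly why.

No product — the primers' 3' ends point away from each other.

Primer A (TGATATACGGCC) has reverse complement GGCCGTATATCA, which matches the top strand at positions 93–104; primer A anneals to the top strand there with its 3' end pointing upstream toward position 93.
Primer B (TATCCATCTAAGTG) matches the top strand directly at positions 158–171; it anneals to the bottom strand with its 3' end pointing downstream toward position 171.
The 3' ends diverge (primer A extends toward position 1, primer B toward position 203), so the primers never converge on a shared product.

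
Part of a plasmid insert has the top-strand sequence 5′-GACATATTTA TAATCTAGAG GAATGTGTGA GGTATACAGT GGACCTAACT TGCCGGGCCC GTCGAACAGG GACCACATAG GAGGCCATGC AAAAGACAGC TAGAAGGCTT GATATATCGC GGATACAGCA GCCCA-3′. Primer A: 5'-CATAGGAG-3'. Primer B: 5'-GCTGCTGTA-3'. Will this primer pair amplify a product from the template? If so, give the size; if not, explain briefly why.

Primer A (CATAGGAG) matches the top strand at positions 76–83; it acts as a forward primer.
Primer B's reverse complement is TACAGCAGC, matching the top strand at positions 124–132; it acts as a reverse primer.
The 3' ends face each other across positions 76–132, giving a 57 bp product.

Yes — a 57 bp product.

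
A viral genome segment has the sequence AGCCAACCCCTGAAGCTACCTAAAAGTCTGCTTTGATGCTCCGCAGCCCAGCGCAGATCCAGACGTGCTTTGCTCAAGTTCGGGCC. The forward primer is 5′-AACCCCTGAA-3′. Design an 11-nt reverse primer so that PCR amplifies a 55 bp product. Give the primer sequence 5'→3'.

The forward primer binds at positions 5–14, so a 55 bp product ends at position 5 + 55 − 1 = 59.
The reverse primer anneals to the top strand over positions 49–59, i.e. to CAGCGCAGATC.
Its sequence written 5'→3' is the reverse complement: GATCTGCGCTG.

5'-GATCTGCGCTG-3'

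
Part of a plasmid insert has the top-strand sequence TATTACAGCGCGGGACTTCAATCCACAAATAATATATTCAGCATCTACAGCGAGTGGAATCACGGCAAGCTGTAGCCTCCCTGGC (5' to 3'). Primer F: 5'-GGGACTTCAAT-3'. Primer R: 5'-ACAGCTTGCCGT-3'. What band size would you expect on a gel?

62 bp

Scanning the template, GGGACTTCAAT occurs at positions 12–22; this primer anneals to the bottom strand there with its 3' end pointing downstream.
Reverse complement of the reverse primer: ACGGCAAGCTGT. This occurs on the top strand at positions 62–73.
The product runs from position 12 to position 73, so its length is 73 − 12 + 1 = 62 bp.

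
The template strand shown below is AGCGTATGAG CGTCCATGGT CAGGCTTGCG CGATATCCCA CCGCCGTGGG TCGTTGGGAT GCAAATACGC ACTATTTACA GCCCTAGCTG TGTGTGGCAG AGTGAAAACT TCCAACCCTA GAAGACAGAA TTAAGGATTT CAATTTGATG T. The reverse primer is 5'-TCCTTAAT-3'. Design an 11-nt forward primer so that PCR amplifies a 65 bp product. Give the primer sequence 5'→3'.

The reverse primer's reverse complement ATTAAGGA matches the template at positions 130–137, so the product ends at position 137.
A 65 bp product then starts at position 137 − 65 + 1 = 73.
The forward primer is identical to the top strand there: TATTTACAGCC.

5'-TATTTACAGCC-3'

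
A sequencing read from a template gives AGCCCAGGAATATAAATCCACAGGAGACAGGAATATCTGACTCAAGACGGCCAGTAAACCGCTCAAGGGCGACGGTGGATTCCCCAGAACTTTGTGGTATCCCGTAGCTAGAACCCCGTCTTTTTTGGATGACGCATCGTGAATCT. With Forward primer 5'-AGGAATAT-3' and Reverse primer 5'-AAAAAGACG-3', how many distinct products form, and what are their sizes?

The forward primer AGGAATAT matches the top strand at positions 6–13, 29–36.
The reverse primer's reverse complement is CGTCTTTTT, matching at positions 117–125.
Each forward site pairs with the reverse site to give a product ending at position 125: sizes 120, 97 bp.

Two products: 120 bp, 97 bp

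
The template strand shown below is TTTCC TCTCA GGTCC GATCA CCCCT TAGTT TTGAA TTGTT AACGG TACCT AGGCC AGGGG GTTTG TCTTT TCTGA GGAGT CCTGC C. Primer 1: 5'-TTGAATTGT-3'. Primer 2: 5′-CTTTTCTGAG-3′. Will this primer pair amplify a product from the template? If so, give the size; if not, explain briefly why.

No product — both primers anneal to the same strand and extend in the same direction.

Primer 1 (TTGAATTGT) matches the top strand at positions 31–39 (3' end points downstream).
Primer 2 (CTTTTCTGAG) also matches the top strand directly, at positions 67–76 — its reverse complement CTCAGAAAAG is not present.
Both primers anneal to the bottom strand with 3' ends pointing the same way, so neither can prime synthesis back toward the other.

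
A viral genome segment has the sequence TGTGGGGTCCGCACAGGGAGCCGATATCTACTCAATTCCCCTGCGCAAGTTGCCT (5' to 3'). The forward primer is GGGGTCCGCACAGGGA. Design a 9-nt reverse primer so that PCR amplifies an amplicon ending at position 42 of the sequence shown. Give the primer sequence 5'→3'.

The forward primer binds at positions 4–19; the product's 3' end on the top strand is position 42.
The reverse primer anneals to the top strand over positions 34–42, i.e. to AATTCCCCT.
Its sequence written 5'→3' is the reverse complement: AGGGGAATT.

5'-AGGGGAATT-3'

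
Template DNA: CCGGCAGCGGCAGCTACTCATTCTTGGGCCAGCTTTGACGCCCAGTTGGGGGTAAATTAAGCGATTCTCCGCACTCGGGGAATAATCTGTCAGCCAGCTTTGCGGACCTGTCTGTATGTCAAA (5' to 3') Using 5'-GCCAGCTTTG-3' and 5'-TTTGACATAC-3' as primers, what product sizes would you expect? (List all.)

The forward primer GCCAGCTTTG matches the top strand at positions 28–37, 93–102.
The reverse primer's reverse complement is GTATGTCAAA, matching at positions 114–123.
Each forward site pairs with the reverse site to give a product ending at position 123: sizes 96, 31 bp.

96 bp, 31 bp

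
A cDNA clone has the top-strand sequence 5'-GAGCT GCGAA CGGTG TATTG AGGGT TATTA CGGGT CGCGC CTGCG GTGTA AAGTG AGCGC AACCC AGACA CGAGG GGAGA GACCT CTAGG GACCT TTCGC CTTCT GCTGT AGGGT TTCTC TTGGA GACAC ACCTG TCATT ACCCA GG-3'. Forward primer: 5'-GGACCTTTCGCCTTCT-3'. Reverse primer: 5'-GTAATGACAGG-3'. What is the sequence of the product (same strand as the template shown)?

5'-GGACCTTTCGCCTTCTGCTGTAGGGTTTCTCTTGGAGACACACCTGTCATTAC-3'

Forward primer GGACCTTTCGCCTTCT is found on the top strand at positions 90–105.
The reverse primer's reverse complement is CCTGTCATTAC, which matches the template at positions 132–142.
The product is the template from position 90 through 142 (53 bp).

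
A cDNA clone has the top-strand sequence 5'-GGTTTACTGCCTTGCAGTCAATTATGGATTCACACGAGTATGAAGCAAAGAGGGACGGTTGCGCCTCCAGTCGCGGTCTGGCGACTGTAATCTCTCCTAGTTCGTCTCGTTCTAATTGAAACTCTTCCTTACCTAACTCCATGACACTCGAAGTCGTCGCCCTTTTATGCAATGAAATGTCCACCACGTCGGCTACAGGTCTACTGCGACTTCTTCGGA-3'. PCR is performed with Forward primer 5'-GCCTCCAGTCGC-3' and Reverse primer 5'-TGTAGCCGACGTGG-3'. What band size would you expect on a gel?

135 bp

Forward primer GCCTCCAGTCGC is found on the top strand at positions 63–74.
Reverse complement of the reverse primer: CCACGTCGGCTACA. This occurs on the top strand at positions 184–197.
Amplicon spans positions 63–197: 135 bp.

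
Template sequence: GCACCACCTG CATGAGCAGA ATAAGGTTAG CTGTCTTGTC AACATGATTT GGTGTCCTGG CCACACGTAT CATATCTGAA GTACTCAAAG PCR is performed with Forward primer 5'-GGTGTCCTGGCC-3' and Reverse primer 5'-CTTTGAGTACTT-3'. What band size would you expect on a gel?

Forward primer GGTGTCCTGGCC is found on the top strand at positions 51–62.
Reverse complement of the reverse primer: AAGTACTCAAAG. This occurs on the top strand at positions 79–90.
Amplicon spans positions 51–90: 40 bp.

40 bp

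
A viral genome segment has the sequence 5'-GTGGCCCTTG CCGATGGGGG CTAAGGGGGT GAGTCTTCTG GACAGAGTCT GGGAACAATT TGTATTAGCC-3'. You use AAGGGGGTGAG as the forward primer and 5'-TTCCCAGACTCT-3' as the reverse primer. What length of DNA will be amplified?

Scanning the template, AAGGGGGTGAG occurs at positions 23–33; this primer anneals to the bottom strand there with its 3' end pointing downstream.
The reverse primer's reverse complement is AGAGTCTGGGAA, which matches the template at positions 44–55.
Product length = (reverse-primer end) − (forward-primer start) + 1 = 55 − 23 + 1 = 33 bp.

33 bp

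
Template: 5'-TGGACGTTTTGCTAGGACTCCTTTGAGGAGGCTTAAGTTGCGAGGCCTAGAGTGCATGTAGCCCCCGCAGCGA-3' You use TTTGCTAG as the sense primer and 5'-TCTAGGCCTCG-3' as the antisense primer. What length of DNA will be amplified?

Forward primer TTTGCTAG is found on the top strand at positions 8–15.
Taking the reverse complement of TCTAGGCCTCG gives CGAGGCCTAGA, found at positions 41–51 on the template; the primer anneals here to the top strand with its 3' end pointing upstream.
Product length = (reverse-primer end) − (forward-primer start) + 1 = 51 − 8 + 1 = 44 bp.

44 bp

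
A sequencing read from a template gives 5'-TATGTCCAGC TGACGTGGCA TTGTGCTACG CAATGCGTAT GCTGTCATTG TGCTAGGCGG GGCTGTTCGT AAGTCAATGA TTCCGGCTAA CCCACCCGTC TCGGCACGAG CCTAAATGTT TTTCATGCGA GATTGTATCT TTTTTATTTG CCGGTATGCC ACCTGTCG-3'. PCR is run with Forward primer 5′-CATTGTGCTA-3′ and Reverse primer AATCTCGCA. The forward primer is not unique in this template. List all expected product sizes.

The forward primer CATTGTGCTA matches the top strand at positions 19–28, 46–55.
The reverse primer's reverse complement is TGCGAGATT, matching at positions 126–134.
Each forward site pairs with the reverse site to give a product ending at position 134: sizes 116, 89 bp.

116 bp, 89 bp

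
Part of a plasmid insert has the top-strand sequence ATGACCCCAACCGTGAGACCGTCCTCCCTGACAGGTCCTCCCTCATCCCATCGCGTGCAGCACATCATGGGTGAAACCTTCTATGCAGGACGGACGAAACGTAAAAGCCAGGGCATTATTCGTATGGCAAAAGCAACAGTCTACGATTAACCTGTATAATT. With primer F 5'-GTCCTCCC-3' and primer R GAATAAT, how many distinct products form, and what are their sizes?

Two products: 101 bp, 87 bp

The forward primer GTCCTCCC matches the top strand at positions 21–28, 35–42.
The reverse primer's reverse complement is ATTATTC, matching at positions 115–121.
Each forward site pairs with the reverse site to give a product ending at position 121: sizes 101, 87 bp.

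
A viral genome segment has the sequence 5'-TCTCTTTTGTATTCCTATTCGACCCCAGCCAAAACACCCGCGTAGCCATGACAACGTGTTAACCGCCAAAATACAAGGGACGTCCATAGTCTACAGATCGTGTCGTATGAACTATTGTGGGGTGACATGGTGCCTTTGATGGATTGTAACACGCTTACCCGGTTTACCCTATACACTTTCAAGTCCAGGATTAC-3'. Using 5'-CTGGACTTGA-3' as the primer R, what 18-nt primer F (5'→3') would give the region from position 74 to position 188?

5'-CAAGGGACGTCCATAGTC-3'

The reverse primer's reverse complement TCAAGTCCAG matches the template at positions 179–188; the product starts at position 74.
The forward primer is identical to the top strand over positions 74–91: CAAGGGACGTCCATAGTC.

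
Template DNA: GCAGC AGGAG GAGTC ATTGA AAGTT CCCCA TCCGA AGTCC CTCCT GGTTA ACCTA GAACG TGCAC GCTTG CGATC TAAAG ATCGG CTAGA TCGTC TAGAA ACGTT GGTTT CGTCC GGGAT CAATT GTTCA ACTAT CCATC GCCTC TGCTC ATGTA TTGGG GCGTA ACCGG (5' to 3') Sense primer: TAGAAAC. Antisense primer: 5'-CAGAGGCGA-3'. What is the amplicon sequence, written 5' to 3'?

5'-TAGAAACGTTGGTTTCGTCCGGGATCAATTGTTCAACTATCCATCGCCTCTG-3'

Forward primer TAGAAAC is found on the top strand at positions 96–102.
Reverse complement of the reverse primer: TCGCCTCTG. This occurs on the top strand at positions 139–147.
The product is the template from position 96 through 147 (52 bp).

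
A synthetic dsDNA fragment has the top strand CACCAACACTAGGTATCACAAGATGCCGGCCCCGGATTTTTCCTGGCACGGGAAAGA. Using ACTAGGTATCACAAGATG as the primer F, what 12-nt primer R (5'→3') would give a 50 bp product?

5'-TCTTTCCCGTGC-3'

The forward primer binds at positions 8–25, so a 50 bp product ends at position 8 + 50 − 1 = 57.
The reverse primer anneals to the top strand over positions 46–57, i.e. to GCACGGGAAAGA.
Its sequence written 5'→3' is the reverse complement: TCTTTCCCGTGC.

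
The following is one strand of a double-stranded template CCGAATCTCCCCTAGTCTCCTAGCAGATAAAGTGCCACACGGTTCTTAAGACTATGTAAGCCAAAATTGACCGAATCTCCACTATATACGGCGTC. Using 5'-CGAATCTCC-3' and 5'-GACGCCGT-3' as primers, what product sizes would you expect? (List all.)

The forward primer CGAATCTCC matches the top strand at positions 2–10, 72–80.
The reverse primer's reverse complement is ACGGCGTC, matching at positions 88–95.
Each forward site pairs with the reverse site to give a product ending at position 95: sizes 94, 24 bp.

94 bp, 24 bp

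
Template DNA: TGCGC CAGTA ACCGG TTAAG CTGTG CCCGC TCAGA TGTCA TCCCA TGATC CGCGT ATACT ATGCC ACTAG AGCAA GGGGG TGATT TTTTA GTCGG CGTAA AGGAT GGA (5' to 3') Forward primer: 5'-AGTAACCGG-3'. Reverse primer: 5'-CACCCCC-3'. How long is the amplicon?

The forward primer matches the template at positions 7–15.
Taking the reverse complement of CACCCCC gives GGGGGTG, found at positions 76–82 on the template; the primer anneals here to the top strand with its 3' end pointing upstream.
The product runs from position 7 to position 82, so its length is 82 − 7 + 1 = 76 bp.

76 bp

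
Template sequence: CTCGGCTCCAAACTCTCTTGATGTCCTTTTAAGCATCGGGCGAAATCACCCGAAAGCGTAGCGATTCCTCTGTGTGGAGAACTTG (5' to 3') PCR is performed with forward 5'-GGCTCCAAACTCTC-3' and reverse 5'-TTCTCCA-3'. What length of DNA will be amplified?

The forward primer matches the template at positions 4–17.
Reverse complement of the reverse primer: TGGAGAA. This occurs on the top strand at positions 75–81.
The product runs from position 4 to position 81, so its length is 81 − 4 + 1 = 78 bp.

78 bp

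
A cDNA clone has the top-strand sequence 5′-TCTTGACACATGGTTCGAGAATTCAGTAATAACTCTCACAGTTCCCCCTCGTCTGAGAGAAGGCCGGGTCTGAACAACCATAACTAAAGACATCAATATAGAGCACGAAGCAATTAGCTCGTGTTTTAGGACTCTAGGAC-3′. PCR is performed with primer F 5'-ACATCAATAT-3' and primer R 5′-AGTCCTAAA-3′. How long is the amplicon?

44 bp

Forward primer ACATCAATAT is found on the top strand at positions 90–99.
The reverse primer's reverse complement is TTTAGGACT, which matches the template at positions 125–133.
Product length = (reverse-primer end) − (forward-primer start) + 1 = 133 − 90 + 1 = 44 bp.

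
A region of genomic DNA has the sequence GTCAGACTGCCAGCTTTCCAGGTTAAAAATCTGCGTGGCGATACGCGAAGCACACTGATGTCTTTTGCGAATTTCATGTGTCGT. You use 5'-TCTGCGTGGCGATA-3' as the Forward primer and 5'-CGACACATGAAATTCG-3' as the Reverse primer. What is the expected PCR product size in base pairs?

Forward primer TCTGCGTGGCGATA is found on the top strand at positions 30–43.
Taking the reverse complement of CGACACATGAAATTCG gives CGAATTTCATGTGTCG, found at positions 68–83 on the template; the primer anneals here to the top strand with its 3' end pointing upstream.
The product runs from position 30 to position 83, so its length is 83 − 30 + 1 = 54 bp.

54 bp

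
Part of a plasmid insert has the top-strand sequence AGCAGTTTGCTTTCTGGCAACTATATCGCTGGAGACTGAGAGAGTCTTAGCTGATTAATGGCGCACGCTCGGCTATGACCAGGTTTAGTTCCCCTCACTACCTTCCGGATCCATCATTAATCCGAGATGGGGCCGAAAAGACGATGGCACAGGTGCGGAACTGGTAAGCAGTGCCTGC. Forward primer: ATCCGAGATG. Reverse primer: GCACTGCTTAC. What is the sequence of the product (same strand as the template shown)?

5'-ATCCGAGATGGGGCCGAAAAGACGATGGCACAGGTGCGGAACTGGTAAGCAGTGC-3'

The forward primer matches the template at positions 120–129.
Taking the reverse complement of GCACTGCTTAC gives GTAAGCAGTGC, found at positions 164–174 on the template; the primer anneals here to the top strand with its 3' end pointing upstream.
The product is the template from position 120 through 174 (55 bp).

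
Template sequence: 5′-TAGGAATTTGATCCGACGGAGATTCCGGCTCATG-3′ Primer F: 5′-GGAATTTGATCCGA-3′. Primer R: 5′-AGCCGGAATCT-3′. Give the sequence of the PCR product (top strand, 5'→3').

5'-GGAATTTGATCCGACGGAGATTCCGGCT-3'

The forward primer matches the template at positions 3–16.
Taking the reverse complement of AGCCGGAATCT gives AGATTCCGGCT, found at positions 20–30 on the template; the primer anneals here to the top strand with its 3' end pointing upstream.
The product is the template from position 3 through 30 (28 bp).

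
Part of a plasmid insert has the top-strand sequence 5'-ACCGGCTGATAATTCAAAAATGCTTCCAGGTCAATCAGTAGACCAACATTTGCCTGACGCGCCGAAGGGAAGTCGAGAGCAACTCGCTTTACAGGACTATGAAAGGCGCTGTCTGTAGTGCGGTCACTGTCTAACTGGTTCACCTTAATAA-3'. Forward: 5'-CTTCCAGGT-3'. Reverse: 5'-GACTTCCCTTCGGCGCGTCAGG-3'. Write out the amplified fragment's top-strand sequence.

5'-CTTCCAGGTCAATCAGTAGACCAACATTTGCCTGACGCGCCGAAGGGAAGTC-3'

Scanning the template, CTTCCAGGT occurs at positions 23–31; this primer anneals to the bottom strand there with its 3' end pointing downstream.
The reverse primer's reverse complement is CCTGACGCGCCGAAGGGAAGTC, which matches the template at positions 53–74.
The product is the template from position 23 through 74 (52 bp).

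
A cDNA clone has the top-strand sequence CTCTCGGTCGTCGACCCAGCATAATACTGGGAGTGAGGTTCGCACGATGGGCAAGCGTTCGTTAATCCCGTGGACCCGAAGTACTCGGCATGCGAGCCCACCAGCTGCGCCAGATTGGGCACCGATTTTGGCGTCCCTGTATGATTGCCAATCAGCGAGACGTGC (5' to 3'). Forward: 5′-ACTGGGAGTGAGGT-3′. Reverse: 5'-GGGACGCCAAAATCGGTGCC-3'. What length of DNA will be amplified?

The forward primer matches the template at positions 26–39.
Taking the reverse complement of GGGACGCCAAAATCGGTGCC gives GGCACCGATTTTGGCGTCCC, found at positions 118–137 on the template; the primer anneals here to the top strand with its 3' end pointing upstream.
Amplicon spans positions 26–137: 112 bp.

112 bp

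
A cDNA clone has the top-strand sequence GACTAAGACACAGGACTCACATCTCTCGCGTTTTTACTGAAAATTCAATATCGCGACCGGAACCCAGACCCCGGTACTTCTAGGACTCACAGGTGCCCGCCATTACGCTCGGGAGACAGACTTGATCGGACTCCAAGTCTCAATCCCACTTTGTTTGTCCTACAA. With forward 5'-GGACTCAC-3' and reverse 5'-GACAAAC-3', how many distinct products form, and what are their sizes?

Two products: 147 bp, 77 bp

The forward primer GGACTCAC matches the top strand at positions 13–20, 83–90.
The reverse primer's reverse complement is GTTTGTC, matching at positions 153–159.
Each forward site pairs with the reverse site to give a product ending at position 159: sizes 147, 77 bp.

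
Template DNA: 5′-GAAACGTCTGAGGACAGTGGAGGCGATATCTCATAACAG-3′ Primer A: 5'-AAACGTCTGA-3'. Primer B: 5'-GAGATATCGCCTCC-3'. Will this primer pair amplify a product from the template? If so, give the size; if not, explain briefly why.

Yes — a 31 bp product.

Primer A (AAACGTCTGA) matches the top strand at positions 2–11; it acts as a forward primer.
Primer B's reverse complement is GGAGGCGATATCTC, matching the top strand at positions 19–32; it acts as a reverse primer.
The 3' ends face each other across positions 2–32, giving a 31 bp product.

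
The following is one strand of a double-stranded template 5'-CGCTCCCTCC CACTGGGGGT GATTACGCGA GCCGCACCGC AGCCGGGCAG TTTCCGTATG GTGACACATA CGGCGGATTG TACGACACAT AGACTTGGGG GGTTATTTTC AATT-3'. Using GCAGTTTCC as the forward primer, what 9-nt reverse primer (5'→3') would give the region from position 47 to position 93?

The product's 3' end on the top strand is position 93.
The reverse primer anneals to the top strand over positions 85–93, i.e. to ACACATAGA.
Its sequence written 5'→3' is the reverse complement: TCTATGTGT.

5'-TCTATGTGT-3'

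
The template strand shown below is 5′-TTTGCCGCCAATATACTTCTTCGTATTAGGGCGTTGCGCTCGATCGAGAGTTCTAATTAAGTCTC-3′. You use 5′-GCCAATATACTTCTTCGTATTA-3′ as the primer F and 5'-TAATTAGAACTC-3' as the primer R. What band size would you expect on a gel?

53 bp

The forward primer matches the template at positions 7–28.
Taking the reverse complement of TAATTAGAACTC gives GAGTTCTAATTA, found at positions 48–59 on the template; the primer anneals here to the top strand with its 3' end pointing upstream.
Product length = (reverse-primer end) − (forward-primer start) + 1 = 59 − 7 + 1 = 53 bp.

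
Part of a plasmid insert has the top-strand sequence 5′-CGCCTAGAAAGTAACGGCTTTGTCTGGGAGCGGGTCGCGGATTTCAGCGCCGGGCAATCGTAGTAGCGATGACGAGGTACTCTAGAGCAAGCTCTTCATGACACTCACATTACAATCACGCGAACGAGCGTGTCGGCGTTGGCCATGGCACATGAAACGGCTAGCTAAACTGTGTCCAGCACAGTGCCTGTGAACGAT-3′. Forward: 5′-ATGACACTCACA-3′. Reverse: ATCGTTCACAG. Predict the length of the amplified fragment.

101 bp

Forward primer ATGACACTCACA is found on the top strand at positions 98–109.
The reverse primer's reverse complement is CTGTGAACGAT, which matches the template at positions 188–198.
Product length = (reverse-primer end) − (forward-primer start) + 1 = 198 − 98 + 1 = 101 bp.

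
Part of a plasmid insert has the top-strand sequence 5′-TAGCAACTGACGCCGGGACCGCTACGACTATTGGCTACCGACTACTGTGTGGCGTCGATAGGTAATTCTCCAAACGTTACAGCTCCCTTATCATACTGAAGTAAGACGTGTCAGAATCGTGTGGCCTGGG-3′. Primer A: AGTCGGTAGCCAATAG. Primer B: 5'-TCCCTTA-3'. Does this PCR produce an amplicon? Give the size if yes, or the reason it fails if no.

No product — the primers' 3' ends point away from each other.

Primer A (AGTCGGTAGCCAATAG) has reverse complement CTATTGGCTACCGACT, which matches the top strand at positions 28–43; primer A anneals to the top strand there with its 3' end pointing upstream toward position 28.
Primer B (TCCCTTA) matches the top strand directly at positions 84–90; it anneals to the bottom strand with its 3' end pointing downstream toward position 90.
The 3' ends diverge (primer A extends toward position 1, primer B toward position 130), so the primers never converge on a shared product.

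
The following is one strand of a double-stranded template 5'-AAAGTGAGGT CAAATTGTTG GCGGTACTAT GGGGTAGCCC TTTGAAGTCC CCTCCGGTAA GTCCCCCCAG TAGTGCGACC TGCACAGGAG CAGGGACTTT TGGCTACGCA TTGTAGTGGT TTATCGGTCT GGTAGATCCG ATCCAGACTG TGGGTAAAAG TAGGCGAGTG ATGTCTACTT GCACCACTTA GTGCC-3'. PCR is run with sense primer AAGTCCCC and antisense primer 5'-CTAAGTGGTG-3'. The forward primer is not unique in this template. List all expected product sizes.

The forward primer AAGTCCCC matches the top strand at positions 45–52, 59–66.
The reverse primer's reverse complement is CACCACTTAG, matching at positions 182–191.
Each forward site pairs with the reverse site to give a product ending at position 191: sizes 147, 133 bp.

147 bp, 133 bp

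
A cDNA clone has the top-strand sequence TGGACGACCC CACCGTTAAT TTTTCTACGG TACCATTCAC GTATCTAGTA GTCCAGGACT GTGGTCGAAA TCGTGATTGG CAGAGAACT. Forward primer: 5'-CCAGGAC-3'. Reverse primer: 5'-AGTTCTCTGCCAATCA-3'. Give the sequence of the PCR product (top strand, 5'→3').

5'-CCAGGACTGTGGTCGAAATCGTGATTGGCAGAGAACT-3'

Scanning the template, CCAGGAC occurs at positions 53–59; this primer anneals to the bottom strand there with its 3' end pointing downstream.
The reverse primer's reverse complement is TGATTGGCAGAGAACT, which matches the template at positions 74–89.
The product is the template from position 53 through 89 (37 bp).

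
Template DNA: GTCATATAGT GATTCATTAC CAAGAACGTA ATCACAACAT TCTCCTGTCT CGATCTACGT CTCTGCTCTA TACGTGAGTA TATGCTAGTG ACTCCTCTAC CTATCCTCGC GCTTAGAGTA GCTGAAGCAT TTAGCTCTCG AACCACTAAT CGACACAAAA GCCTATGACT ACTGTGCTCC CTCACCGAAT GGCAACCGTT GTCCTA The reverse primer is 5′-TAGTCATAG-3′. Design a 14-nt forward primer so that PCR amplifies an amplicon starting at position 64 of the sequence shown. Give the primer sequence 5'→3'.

The reverse primer's reverse complement CTATGACTA matches the template at positions 163–171; the product starts at position 64.
The forward primer is identical to the top strand over positions 64–77: TGCTCTATACGTGA.

5'-TGCTCTATACGTGA-3'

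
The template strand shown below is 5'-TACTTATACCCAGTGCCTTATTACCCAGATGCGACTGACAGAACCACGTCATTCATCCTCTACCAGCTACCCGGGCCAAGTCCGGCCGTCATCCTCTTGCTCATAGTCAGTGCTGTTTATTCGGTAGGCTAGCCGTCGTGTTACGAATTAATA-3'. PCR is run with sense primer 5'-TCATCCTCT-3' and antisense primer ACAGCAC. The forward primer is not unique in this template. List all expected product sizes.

The forward primer TCATCCTCT matches the top strand at positions 53–61, 89–97.
The reverse primer's reverse complement is GTGCTGT, matching at positions 110–116.
Each forward site pairs with the reverse site to give a product ending at position 116: sizes 64, 28 bp.

64 bp, 28 bp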